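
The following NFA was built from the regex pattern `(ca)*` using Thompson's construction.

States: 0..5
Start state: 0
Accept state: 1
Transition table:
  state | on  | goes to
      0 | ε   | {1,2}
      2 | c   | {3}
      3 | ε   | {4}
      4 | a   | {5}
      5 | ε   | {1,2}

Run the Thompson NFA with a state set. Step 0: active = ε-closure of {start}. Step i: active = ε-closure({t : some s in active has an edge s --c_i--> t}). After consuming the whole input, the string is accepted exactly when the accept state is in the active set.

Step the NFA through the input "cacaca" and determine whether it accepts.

S₀ = ε-closure({0}) = {0,1,2}
'c' @ 1: {3,4}
'a' @ 2: {1,2,5}  [accepting]
'c' @ 3: {3,4}
'a' @ 4: {1,2,5}  [accepting]
'c' @ 5: {3,4}
'a' @ 6: {1,2,5}  [accepting]
final: {1,2,5}; accept 1 in set

Answer: ACCEPT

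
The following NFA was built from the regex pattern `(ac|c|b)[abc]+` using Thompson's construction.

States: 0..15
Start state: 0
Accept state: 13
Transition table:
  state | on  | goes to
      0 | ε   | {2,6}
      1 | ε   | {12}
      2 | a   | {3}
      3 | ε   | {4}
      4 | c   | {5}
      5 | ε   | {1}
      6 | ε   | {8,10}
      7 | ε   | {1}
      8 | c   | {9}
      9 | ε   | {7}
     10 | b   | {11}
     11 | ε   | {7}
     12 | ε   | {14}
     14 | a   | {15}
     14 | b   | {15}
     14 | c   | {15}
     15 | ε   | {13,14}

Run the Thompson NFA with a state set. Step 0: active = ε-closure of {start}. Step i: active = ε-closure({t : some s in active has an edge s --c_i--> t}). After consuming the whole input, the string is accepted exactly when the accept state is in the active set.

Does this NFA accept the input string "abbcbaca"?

Answer: REJECT

Derivation:
initial (ε-close {0}): {0,2,6,8,10}
'a' @ 1: {3,4}
'b' @ 2: {}  — state set empty
rest 'bcbaca' ignored (set empty)
after full input: {}  (accept=13 not in)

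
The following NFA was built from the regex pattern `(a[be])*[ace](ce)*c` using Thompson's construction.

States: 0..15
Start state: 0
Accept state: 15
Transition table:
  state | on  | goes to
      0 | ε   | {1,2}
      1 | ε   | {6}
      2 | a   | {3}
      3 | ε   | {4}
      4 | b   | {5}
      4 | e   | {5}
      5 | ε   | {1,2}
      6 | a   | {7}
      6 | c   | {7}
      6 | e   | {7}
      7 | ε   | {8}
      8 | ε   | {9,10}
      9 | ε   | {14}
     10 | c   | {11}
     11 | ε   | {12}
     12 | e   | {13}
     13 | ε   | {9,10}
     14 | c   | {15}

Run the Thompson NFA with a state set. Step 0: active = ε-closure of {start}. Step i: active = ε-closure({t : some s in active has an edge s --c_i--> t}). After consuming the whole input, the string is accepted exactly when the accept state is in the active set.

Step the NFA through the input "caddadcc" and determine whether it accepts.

S₀ = ε-closure({0}) = {0,1,2,6}
'c' @ 1: {7,8,9,10,14}
'a' @ 2: {}  — no active states
rest 'ddadcc' ignored (set empty)
end set {} — state 15 not in

Answer: REJECT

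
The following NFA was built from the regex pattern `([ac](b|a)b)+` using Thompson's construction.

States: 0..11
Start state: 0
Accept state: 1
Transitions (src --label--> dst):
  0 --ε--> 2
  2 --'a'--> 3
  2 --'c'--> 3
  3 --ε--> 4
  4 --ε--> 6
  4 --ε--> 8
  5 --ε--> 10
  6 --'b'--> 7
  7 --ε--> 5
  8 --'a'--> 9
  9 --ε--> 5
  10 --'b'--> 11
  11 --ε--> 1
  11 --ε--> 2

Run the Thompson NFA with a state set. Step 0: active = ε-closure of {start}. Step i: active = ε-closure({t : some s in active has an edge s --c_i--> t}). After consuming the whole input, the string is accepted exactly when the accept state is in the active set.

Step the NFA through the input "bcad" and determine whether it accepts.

S₀ = ε-closure({0}) = {0,2}
'b' @ 1: {}  — state set empty
rest 'cad' ignored (set empty)
final: {}; accept 1 not in set

Answer: REJECT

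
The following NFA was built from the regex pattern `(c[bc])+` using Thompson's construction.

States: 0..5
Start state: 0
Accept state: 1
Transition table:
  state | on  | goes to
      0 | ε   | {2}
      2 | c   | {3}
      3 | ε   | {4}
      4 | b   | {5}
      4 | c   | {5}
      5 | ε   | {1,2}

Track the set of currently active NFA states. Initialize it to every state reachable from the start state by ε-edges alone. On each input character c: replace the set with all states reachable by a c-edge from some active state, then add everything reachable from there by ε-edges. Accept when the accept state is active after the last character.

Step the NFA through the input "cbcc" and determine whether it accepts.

start: ε-closure({0}) = {0,2}
'c' @ 1: {3,4}
'b' @ 2: {1,2,5}  [accepting]
'c' @ 3: {3,4}
'c' @ 4: {1,2,5}  [accepting]
end set {1,2,5} — state 1 in

Answer: ACCEPT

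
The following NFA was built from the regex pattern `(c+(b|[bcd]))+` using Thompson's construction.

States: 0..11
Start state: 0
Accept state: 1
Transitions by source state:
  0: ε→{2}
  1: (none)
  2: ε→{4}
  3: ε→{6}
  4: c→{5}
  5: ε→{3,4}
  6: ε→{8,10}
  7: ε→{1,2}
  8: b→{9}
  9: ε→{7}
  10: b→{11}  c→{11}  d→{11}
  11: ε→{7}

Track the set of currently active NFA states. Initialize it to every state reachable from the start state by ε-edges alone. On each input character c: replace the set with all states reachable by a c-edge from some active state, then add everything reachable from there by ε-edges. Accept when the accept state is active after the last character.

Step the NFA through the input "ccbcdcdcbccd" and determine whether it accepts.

start: ε-closure({0}) = {0,2,4}
'c' @ 1: {3,4,5,6,8,10}
'c' @ 2: {1,2,3,4,5,6,7,8,10,11}  ✓accept
'b' @ 3: {1,2,4,7,9,11}  ✓accept
'c' @ 4: {3,4,5,6,8,10}
'd' @ 5: {1,2,4,7,11}  ✓accept
'c' @ 6: {3,4,5,6,8,10}
'd' @ 7: {1,2,4,7,11}  ✓accept
'c' @ 8: {3,4,5,6,8,10}
'b' @ 9: {1,2,4,7,9,11}  ✓accept
'c' @ 10: {3,4,5,6,8,10}
'c' @ 11: {1,2,3,4,5,6,7,8,10,11}  ✓accept
'd' @ 12: {1,2,4,7,11}  ✓accept
final: {1,2,4,7,11}; accept 1 in set

Answer: ACCEPT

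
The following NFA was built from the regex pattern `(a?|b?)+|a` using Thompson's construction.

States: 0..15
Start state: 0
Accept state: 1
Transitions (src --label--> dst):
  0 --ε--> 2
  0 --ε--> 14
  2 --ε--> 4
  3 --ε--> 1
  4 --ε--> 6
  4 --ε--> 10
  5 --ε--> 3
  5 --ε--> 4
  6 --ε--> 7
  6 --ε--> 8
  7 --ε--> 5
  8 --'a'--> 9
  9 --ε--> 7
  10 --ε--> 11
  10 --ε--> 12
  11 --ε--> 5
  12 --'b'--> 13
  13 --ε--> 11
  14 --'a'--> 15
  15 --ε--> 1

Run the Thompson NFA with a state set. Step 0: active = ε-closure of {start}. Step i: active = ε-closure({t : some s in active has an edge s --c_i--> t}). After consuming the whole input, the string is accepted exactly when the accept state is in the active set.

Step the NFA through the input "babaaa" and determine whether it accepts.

initial (ε-close {0}): {0,1,2,3,4,5,6,7,8,10,11,12,14}
'b' @ 1: {1,3,4,5,6,7,8,10,11,12,13}  (accept∈set)
'a' @ 2: {1,3,4,5,6,7,8,9,10,11,12}  (accept∈set)
'b' @ 3: {1,3,4,5,6,7,8,10,11,12,13}  (accept∈set)
'a' @ 4: {1,3,4,5,6,7,8,9,10,11,12}  (accept∈set)
'a' @ 5: {1,3,4,5,6,7,8,9,10,11,12}  (accept∈set)
'a' @ 6: {1,3,4,5,6,7,8,9,10,11,12}  (accept∈set)
after full input: {1,3,4,5,6,7,8,9,10,11,12}  (accept=1 in)

Answer: ACCEPT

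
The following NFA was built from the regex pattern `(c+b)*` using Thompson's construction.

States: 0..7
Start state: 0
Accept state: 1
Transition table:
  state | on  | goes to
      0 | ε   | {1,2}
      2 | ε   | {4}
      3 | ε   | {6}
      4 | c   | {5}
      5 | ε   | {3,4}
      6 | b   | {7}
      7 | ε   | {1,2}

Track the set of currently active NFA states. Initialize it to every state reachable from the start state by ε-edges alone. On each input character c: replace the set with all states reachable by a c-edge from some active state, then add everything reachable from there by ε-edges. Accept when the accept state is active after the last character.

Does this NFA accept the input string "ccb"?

S₀ = ε-closure({0}) = {0,1,2,4}
'c' @ 1: {3,4,5,6}
'c' @ 2: {3,4,5,6}
'b' @ 3: {1,2,4,7}  (accept∈set)
after full input: {1,2,4,7}  (accept=1 in)

Answer: ACCEPT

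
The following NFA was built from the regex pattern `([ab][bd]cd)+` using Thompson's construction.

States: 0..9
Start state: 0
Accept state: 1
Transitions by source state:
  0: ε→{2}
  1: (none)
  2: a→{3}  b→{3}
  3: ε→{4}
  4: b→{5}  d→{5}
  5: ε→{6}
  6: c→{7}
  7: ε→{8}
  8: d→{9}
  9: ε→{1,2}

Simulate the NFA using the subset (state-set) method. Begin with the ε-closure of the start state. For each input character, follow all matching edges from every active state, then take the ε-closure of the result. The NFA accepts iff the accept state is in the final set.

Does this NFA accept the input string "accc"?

S₀ = ε-closure({0}) = {0,2}
'a' @ 1: {3,4}
'c' @ 2: {}  — state set empty
rest 'cc' ignored (set empty)
end set {} — state 1 not in

Answer: REJECT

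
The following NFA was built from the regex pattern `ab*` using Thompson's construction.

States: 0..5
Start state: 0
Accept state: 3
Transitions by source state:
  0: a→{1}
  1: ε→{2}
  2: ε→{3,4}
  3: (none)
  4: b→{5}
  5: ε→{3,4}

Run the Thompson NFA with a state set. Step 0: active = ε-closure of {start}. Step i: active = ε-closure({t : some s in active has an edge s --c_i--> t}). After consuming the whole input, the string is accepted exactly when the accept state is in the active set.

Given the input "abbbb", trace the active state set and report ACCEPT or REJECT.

Answer: ACCEPT

Steps:
initial (ε-close {0}): {0}
'a' @ 1: {1,2,3,4}  ✓accept
'b' @ 2: {3,4,5}  ✓accept
'b' @ 3: {3,4,5}  ✓accept
'b' @ 4: {3,4,5}  ✓accept
'b' @ 5: {3,4,5}  ✓accept
end set {3,4,5} — state 3 in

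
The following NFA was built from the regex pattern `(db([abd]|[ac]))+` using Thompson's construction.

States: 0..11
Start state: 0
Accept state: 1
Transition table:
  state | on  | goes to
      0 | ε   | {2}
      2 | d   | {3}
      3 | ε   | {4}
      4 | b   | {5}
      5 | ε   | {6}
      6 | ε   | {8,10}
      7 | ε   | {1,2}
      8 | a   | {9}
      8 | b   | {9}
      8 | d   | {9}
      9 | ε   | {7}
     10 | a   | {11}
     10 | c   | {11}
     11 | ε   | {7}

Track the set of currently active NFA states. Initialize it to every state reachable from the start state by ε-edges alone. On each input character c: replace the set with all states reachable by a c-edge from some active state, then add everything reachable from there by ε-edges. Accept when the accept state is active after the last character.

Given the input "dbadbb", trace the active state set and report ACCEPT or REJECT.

S₀ = ε-closure({0}) = {0,2}
'd' @ 1: {3,4}
'b' @ 2: {5,6,8,10}
'a' @ 3: {1,2,7,9,11}  (accept∈set)
'd' @ 4: {3,4}
'b' @ 5: {5,6,8,10}
'b' @ 6: {1,2,7,9}  (accept∈set)
after full input: {1,2,7,9}  (accept=1 in)

Answer: ACCEPT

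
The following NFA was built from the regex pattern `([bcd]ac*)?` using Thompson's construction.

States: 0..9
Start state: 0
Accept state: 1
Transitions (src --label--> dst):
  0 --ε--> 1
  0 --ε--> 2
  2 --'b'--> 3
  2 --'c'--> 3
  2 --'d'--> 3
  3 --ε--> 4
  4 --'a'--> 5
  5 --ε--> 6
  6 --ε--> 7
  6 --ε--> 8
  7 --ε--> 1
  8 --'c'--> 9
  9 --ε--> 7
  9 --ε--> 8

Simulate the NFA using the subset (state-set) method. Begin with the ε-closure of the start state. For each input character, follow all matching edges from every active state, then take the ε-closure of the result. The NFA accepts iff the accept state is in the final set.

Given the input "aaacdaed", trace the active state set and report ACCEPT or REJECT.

S₀ = ε-closure({0}) = {0,1,2}
'a' @ 1: {}  — state set empty
rest 'aacdaed' ignored (set empty)
end set {} — state 1 not in

Answer: REJECT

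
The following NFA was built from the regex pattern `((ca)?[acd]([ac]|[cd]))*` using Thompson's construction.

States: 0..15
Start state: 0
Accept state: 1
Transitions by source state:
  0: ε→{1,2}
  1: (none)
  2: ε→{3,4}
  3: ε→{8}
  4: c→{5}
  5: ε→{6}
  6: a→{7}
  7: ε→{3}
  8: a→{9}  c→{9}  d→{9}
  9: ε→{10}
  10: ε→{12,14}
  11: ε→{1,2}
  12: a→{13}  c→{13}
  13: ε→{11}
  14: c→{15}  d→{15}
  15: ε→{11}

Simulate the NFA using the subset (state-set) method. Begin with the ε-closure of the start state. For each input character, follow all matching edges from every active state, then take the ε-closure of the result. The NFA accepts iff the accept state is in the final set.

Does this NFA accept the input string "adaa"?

Answer: ACCEPT

Trace:
initial (ε-close {0}): {0,1,2,3,4,8}
'a' @ 1: {9,10,12,14}
'd' @ 2: {1,2,3,4,8,11,15}  ✓accept
'a' @ 3: {9,10,12,14}
'a' @ 4: {1,2,3,4,8,11,13}  ✓accept
end set {1,2,3,4,8,11,13} — state 1 in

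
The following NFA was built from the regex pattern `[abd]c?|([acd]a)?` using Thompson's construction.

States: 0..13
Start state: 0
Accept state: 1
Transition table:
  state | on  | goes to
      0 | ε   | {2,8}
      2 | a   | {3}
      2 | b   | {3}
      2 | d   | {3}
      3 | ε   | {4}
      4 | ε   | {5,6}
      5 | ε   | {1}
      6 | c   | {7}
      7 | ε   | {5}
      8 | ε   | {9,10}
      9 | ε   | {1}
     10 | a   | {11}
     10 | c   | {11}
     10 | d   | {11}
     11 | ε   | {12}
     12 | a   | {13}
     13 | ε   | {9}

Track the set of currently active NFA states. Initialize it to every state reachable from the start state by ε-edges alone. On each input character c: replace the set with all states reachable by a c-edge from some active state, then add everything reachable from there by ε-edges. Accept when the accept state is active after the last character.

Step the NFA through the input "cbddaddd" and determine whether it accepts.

start: ε-closure({0}) = {0,1,2,8,9,10}
'c' @ 1: {11,12}
'b' @ 2: {}  — no active states
rest 'ddaddd' ignored (set empty)
end set {} — state 1 not in

Answer: REJECT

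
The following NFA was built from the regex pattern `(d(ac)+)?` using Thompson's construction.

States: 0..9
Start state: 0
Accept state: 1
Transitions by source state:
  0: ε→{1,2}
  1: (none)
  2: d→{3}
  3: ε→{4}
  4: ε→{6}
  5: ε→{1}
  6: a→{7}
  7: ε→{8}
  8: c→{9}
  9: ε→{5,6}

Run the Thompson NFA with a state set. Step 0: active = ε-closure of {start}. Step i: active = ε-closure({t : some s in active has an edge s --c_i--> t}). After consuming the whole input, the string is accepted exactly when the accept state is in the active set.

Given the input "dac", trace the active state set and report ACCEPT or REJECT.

initial (ε-close {0}): {0,1,2}
'd' @ 1: {3,4,6}
'a' @ 2: {7,8}
'c' @ 3: {1,5,6,9}  (accept∈set)
end set {1,5,6,9} — state 1 in

Answer: ACCEPT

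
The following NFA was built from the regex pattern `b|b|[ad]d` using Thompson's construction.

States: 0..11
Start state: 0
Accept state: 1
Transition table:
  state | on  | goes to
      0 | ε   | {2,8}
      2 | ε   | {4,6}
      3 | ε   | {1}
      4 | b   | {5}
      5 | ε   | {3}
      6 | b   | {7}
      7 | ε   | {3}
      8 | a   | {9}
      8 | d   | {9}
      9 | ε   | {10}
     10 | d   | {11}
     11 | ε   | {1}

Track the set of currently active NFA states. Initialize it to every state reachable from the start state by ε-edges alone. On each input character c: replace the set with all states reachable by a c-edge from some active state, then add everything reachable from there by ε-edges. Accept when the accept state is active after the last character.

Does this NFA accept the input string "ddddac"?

initial (ε-close {0}): {0,2,4,6,8}
'd' @ 1: {9,10}
'd' @ 2: {1,11}  (accept∈set)
'd' @ 3: {}  — no active states
rest 'dac' ignored (set empty)
after full input: {}  (accept=1 not in)

Answer: REJECT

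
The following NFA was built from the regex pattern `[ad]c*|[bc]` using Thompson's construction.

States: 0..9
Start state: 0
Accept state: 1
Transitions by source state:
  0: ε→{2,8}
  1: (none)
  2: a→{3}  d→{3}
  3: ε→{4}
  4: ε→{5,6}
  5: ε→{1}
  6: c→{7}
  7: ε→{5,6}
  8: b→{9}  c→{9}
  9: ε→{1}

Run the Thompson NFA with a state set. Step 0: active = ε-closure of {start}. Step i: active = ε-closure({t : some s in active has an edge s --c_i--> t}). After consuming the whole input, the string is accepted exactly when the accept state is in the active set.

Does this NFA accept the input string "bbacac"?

initial (ε-close {0}): {0,2,8}
'b' @ 1: {1,9}  [accepting]
'b' @ 2: {}  — no active states
rest 'acac' ignored (set empty)
end set {} — state 1 not in

Answer: REJECT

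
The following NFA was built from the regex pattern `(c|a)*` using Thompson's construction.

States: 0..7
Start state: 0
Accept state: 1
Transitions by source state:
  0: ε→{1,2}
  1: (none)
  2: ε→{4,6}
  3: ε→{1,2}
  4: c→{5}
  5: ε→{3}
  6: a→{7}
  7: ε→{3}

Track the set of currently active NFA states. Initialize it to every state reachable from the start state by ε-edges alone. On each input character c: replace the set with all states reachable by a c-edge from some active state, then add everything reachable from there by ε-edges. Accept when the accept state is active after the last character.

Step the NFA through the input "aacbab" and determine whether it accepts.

S₀ = ε-closure({0}) = {0,1,2,4,6}
'a' @ 1: {1,2,3,4,6,7}  [accepting]
'a' @ 2: {1,2,3,4,6,7}  [accepting]
'c' @ 3: {1,2,3,4,5,6}  [accepting]
'b' @ 4: {}  — dead — no transitions
rest 'ab' ignored (set empty)
final: {}; accept 1 not in set

Answer: REJECT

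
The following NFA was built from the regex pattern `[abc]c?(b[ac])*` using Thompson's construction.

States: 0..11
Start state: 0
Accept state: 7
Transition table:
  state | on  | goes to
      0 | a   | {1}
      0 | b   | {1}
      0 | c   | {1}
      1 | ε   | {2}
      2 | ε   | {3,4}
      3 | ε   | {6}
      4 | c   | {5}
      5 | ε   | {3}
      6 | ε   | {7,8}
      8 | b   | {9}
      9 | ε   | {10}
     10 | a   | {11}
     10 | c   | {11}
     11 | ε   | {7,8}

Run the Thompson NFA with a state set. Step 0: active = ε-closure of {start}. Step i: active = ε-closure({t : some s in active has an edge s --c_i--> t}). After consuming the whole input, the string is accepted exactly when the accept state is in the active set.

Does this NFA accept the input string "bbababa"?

S₀ = ε-closure({0}) = {0}
'b' @ 1: {1,2,3,4,6,7,8}  ✓accept
'b' @ 2: {9,10}
'a' @ 3: {7,8,11}  ✓accept
'b' @ 4: {9,10}
'a' @ 5: {7,8,11}  ✓accept
'b' @ 6: {9,10}
'a' @ 7: {7,8,11}  ✓accept
end set {7,8,11} — state 7 in

Answer: ACCEPT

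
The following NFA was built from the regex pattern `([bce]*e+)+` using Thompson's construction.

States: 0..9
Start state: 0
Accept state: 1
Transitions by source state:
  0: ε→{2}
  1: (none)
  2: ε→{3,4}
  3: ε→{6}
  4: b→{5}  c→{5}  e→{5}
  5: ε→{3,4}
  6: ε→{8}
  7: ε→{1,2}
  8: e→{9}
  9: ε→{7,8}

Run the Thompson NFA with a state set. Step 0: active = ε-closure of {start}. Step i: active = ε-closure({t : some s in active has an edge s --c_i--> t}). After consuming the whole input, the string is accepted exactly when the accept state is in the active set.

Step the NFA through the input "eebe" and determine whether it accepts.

Answer: ACCEPT

Derivation:
S₀ = ε-closure({0}) = {0,2,3,4,6,8}
'e' @ 1: {1,2,3,4,5,6,7,8,9}  ✓accept
'e' @ 2: {1,2,3,4,5,6,7,8,9}  ✓accept
'b' @ 3: {3,4,5,6,8}
'e' @ 4: {1,2,3,4,5,6,7,8,9}  ✓accept
end set {1,2,3,4,5,6,7,8,9} — state 1 in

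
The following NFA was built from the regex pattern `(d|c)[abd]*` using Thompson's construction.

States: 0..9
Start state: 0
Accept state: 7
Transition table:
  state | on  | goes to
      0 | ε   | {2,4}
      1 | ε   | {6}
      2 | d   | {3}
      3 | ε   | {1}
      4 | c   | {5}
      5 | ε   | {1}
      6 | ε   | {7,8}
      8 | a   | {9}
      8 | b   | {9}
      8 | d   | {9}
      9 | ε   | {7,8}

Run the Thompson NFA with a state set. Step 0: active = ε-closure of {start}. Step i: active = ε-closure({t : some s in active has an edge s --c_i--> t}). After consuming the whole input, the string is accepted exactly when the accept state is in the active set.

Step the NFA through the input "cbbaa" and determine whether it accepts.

Answer: ACCEPT

Derivation:
start: ε-closure({0}) = {0,2,4}
'c' @ 1: {1,5,6,7,8}  (accept∈set)
'b' @ 2: {7,8,9}  (accept∈set)
'b' @ 3: {7,8,9}  (accept∈set)
'a' @ 4: {7,8,9}  (accept∈set)
'a' @ 5: {7,8,9}  (accept∈set)
final: {7,8,9}; accept 7 in set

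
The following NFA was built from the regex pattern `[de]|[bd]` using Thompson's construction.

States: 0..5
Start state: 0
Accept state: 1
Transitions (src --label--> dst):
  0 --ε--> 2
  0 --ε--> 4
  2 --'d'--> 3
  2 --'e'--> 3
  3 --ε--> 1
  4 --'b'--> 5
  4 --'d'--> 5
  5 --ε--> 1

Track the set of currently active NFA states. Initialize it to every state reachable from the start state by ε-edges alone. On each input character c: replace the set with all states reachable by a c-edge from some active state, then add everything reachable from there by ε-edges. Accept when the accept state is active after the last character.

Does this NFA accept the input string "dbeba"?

Answer: REJECT

Steps:
S₀ = ε-closure({0}) = {0,2,4}
'd' @ 1: {1,3,5}  (accept∈set)
'b' @ 2: {}  — no active states
rest 'eba' ignored (set empty)
end set {} — state 1 not in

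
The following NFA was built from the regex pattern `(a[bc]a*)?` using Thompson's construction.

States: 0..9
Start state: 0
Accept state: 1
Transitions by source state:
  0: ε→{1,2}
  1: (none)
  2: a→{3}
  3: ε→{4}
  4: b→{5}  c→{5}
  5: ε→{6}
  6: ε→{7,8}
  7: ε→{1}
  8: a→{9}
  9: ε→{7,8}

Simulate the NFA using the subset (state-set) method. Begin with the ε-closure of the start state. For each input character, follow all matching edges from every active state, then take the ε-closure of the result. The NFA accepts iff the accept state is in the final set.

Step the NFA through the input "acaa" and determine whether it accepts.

Answer: ACCEPT

Steps:
S₀ = ε-closure({0}) = {0,1,2}
'a' @ 1: {3,4}
'c' @ 2: {1,5,6,7,8}  [accepting]
'a' @ 3: {1,7,8,9}  [accepting]
'a' @ 4: {1,7,8,9}  [accepting]
after full input: {1,7,8,9}  (accept=1 in)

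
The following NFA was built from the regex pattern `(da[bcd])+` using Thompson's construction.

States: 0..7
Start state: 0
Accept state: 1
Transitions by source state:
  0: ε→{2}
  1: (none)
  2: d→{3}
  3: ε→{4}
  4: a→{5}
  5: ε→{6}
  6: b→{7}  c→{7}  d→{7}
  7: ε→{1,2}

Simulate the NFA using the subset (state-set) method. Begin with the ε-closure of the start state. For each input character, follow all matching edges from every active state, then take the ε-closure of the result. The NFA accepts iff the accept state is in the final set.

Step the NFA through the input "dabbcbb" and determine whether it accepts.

start: ε-closure({0}) = {0,2}
'd' @ 1: {3,4}
'a' @ 2: {5,6}
'b' @ 3: {1,2,7}  [accepting]
'b' @ 4: {}  — state set empty
rest 'cbb' ignored (set empty)
final: {}; accept 1 not in set

Answer: REJECT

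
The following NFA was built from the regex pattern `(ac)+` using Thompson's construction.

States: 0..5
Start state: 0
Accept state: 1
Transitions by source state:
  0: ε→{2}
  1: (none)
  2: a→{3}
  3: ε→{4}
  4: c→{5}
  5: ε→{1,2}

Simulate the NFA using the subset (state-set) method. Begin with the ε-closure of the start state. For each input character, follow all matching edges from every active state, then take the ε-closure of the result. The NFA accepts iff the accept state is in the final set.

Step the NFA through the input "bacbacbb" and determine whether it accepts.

S₀ = ε-closure({0}) = {0,2}
'b' @ 1: {}  — dead — no transitions
rest 'acbacbb' ignored (set empty)
end set {} — state 1 not in

Answer: REJECT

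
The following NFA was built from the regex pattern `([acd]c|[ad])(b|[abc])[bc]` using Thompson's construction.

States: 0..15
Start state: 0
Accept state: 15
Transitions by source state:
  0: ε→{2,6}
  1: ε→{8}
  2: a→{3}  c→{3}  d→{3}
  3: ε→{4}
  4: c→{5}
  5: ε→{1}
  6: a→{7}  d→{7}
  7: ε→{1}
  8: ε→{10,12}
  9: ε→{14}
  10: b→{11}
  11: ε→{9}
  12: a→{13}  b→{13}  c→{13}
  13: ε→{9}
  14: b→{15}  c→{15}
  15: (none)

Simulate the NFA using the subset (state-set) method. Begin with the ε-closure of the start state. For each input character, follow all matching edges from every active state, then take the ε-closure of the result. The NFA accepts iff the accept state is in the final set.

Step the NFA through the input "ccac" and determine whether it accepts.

Answer: ACCEPT

Derivation:
S₀ = ε-closure({0}) = {0,2,6}
'c' @ 1: {3,4}
'c' @ 2: {1,5,8,10,12}
'a' @ 3: {9,13,14}
'c' @ 4: {15}  (accept∈set)
end set {15} — state 15 in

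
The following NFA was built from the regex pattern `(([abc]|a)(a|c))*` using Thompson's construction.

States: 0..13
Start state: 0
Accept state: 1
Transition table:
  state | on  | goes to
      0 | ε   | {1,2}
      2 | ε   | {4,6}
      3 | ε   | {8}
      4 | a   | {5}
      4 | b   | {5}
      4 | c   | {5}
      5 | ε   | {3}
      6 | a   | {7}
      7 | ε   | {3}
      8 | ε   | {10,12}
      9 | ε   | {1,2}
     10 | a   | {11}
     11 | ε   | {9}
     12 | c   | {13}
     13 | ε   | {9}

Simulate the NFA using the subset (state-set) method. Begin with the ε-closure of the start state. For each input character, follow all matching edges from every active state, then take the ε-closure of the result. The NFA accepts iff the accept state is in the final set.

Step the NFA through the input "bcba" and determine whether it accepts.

initial (ε-close {0}): {0,1,2,4,6}
'b' @ 1: {3,5,8,10,12}
'c' @ 2: {1,2,4,6,9,13}  (accept∈set)
'b' @ 3: {3,5,8,10,12}
'a' @ 4: {1,2,4,6,9,11}  (accept∈set)
final: {1,2,4,6,9,11}; accept 1 in set

Answer: ACCEPT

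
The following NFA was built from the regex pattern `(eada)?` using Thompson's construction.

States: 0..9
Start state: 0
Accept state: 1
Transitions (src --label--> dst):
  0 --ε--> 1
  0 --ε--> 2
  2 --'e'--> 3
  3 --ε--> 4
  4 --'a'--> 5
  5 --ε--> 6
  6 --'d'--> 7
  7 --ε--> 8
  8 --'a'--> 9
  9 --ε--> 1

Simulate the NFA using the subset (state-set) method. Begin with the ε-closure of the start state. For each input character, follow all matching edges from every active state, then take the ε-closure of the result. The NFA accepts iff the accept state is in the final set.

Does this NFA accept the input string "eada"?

initial (ε-close {0}): {0,1,2}
'e' @ 1: {3,4}
'a' @ 2: {5,6}
'd' @ 3: {7,8}
'a' @ 4: {1,9}  [accepting]
after full input: {1,9}  (accept=1 in)

Answer: ACCEPT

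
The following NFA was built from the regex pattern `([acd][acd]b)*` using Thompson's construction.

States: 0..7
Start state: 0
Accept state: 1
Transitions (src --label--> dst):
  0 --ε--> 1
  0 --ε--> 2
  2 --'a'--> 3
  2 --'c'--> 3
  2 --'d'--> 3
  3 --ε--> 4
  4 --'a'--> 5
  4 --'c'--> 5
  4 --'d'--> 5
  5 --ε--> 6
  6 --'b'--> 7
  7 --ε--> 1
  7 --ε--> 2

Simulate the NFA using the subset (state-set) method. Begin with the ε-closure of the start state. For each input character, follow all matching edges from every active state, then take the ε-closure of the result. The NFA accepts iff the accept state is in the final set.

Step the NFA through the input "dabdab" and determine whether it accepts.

Answer: ACCEPT

Steps:
S₀ = ε-closure({0}) = {0,1,2}
'd' @ 1: {3,4}
'a' @ 2: {5,6}
'b' @ 3: {1,2,7}  ✓accept
'd' @ 4: {3,4}
'a' @ 5: {5,6}
'b' @ 6: {1,2,7}  ✓accept
final: {1,2,7}; accept 1 in set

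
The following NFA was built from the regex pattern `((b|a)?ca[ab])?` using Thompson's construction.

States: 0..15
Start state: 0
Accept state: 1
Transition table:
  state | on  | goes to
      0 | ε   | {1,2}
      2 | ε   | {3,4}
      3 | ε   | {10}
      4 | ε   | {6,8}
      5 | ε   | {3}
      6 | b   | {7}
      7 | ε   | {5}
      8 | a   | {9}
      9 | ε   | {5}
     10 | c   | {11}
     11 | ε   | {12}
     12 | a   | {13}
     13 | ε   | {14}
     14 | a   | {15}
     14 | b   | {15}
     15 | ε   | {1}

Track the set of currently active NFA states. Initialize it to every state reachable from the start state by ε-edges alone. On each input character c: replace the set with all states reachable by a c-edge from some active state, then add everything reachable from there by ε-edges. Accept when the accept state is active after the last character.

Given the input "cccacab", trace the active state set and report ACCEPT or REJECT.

Answer: REJECT

Steps:
start: ε-closure({0}) = {0,1,2,3,4,6,8,10}
'c' @ 1: {11,12}
'c' @ 2: {}  — dead — no transitions
rest 'cacab' ignored (set empty)
final: {}; accept 1 not in set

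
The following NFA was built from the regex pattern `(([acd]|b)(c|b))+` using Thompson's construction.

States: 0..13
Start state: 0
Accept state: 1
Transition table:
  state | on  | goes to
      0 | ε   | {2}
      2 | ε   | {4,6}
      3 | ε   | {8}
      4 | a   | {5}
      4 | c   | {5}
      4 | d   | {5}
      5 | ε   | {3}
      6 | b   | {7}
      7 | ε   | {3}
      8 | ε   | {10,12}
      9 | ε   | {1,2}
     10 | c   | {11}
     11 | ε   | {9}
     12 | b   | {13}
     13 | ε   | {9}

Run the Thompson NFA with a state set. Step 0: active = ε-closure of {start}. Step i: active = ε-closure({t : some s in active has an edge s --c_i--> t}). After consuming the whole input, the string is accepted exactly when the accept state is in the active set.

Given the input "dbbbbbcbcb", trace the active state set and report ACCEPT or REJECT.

Answer: ACCEPT

Trace:
initial (ε-close {0}): {0,2,4,6}
'd' @ 1: {3,5,8,10,12}
'b' @ 2: {1,2,4,6,9,13}  ✓accept
'b' @ 3: {3,7,8,10,12}
'b' @ 4: {1,2,4,6,9,13}  ✓accept
'b' @ 5: {3,7,8,10,12}
'b' @ 6: {1,2,4,6,9,13}  ✓accept
'c' @ 7: {3,5,8,10,12}
'b' @ 8: {1,2,4,6,9,13}  ✓accept
'c' @ 9: {3,5,8,10,12}
'b' @ 10: {1,2,4,6,9,13}  ✓accept
after full input: {1,2,4,6,9,13}  (accept=1 in)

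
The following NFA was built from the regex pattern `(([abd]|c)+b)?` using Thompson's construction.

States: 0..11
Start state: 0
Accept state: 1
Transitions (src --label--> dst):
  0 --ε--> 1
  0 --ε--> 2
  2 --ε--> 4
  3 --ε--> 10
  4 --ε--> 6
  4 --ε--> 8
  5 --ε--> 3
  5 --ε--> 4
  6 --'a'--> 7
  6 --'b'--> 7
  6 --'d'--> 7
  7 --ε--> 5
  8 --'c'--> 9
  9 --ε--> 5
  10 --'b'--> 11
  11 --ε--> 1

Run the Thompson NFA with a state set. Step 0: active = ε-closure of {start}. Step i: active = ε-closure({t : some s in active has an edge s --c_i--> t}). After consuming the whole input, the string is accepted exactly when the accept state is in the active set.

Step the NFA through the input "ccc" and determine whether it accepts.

Answer: REJECT

Trace:
S₀ = ε-closure({0}) = {0,1,2,4,6,8}
'c' @ 1: {3,4,5,6,8,9,10}
'c' @ 2: {3,4,5,6,8,9,10}
'c' @ 3: {3,4,5,6,8,9,10}
after full input: {3,4,5,6,8,9,10}  (accept=1 not in)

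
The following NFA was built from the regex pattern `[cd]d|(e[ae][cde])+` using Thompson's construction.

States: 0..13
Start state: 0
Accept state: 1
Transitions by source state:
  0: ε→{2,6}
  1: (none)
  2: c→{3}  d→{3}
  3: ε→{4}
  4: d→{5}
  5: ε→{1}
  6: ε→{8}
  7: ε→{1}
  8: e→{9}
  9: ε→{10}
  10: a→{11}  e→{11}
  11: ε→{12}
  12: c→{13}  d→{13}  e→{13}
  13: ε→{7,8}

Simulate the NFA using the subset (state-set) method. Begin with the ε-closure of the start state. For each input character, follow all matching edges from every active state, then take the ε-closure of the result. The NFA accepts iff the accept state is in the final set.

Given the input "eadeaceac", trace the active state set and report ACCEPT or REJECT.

Answer: ACCEPT

Steps:
S₀ = ε-closure({0}) = {0,2,6,8}
'e' @ 1: {9,10}
'a' @ 2: {11,12}
'd' @ 3: {1,7,8,13}  ✓accept
'e' @ 4: {9,10}
'a' @ 5: {11,12}
'c' @ 6: {1,7,8,13}  ✓accept
'e' @ 7: {9,10}
'a' @ 8: {11,12}
'c' @ 9: {1,7,8,13}  ✓accept
after full input: {1,7,8,13}  (accept=1 in)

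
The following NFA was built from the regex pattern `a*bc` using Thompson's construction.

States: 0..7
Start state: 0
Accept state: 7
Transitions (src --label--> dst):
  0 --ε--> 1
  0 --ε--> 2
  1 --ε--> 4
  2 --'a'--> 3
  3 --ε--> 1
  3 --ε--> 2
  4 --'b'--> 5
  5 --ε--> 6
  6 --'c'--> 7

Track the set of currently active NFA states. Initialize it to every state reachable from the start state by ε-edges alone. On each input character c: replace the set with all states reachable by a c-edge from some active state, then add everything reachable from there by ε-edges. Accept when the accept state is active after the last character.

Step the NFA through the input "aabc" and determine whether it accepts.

Answer: ACCEPT

Trace:
initial (ε-close {0}): {0,1,2,4}
'a' @ 1: {1,2,3,4}
'a' @ 2: {1,2,3,4}
'b' @ 3: {5,6}
'c' @ 4: {7}  (accept∈set)
final: {7}; accept 7 in set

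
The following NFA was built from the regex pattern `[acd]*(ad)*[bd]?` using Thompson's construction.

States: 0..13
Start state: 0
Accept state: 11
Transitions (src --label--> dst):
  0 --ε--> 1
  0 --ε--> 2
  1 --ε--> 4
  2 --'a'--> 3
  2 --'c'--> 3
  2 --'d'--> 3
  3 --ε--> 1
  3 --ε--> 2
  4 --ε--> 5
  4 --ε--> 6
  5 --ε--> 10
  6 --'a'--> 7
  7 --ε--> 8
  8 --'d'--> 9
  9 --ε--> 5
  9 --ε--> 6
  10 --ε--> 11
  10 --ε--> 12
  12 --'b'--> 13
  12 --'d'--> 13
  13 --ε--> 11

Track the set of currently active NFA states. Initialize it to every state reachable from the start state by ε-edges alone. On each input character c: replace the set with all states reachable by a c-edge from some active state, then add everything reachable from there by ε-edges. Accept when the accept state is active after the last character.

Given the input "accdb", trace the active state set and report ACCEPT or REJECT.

start: ε-closure({0}) = {0,1,2,4,5,6,10,11,12}
'a' @ 1: {1,2,3,4,5,6,7,8,10,11,12}  [accepting]
'c' @ 2: {1,2,3,4,5,6,10,11,12}  [accepting]
'c' @ 3: {1,2,3,4,5,6,10,11,12}  [accepting]
'd' @ 4: {1,2,3,4,5,6,10,11,12,13}  [accepting]
'b' @ 5: {11,13}  [accepting]
after full input: {11,13}  (accept=11 in)

Answer: ACCEPT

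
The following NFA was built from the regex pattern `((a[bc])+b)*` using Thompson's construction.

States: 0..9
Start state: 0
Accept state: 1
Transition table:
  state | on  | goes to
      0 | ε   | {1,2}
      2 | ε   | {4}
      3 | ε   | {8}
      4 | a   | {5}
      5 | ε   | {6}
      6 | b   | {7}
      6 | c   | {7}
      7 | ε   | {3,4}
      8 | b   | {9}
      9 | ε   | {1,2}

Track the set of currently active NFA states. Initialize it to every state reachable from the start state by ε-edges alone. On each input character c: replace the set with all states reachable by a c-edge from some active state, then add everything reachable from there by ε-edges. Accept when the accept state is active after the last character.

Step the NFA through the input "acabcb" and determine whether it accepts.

initial (ε-close {0}): {0,1,2,4}
'a' @ 1: {5,6}
'c' @ 2: {3,4,7,8}
'a' @ 3: {5,6}
'b' @ 4: {3,4,7,8}
'c' @ 5: {}  — dead — no transitions
rest 'b' ignored (set empty)
final: {}; accept 1 not in set

Answer: REJECT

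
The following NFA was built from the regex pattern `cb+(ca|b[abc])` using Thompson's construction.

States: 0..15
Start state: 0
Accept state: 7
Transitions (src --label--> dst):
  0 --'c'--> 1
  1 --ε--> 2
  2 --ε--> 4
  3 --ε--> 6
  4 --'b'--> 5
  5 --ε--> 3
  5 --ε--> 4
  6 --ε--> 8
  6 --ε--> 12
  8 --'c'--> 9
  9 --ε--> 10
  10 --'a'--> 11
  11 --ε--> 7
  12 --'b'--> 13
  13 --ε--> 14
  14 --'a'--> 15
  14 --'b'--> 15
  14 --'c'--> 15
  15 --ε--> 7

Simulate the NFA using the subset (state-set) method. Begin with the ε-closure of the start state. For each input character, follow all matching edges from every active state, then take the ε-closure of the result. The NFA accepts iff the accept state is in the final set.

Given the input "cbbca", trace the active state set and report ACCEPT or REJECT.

initial (ε-close {0}): {0}
'c' @ 1: {1,2,4}
'b' @ 2: {3,4,5,6,8,12}
'b' @ 3: {3,4,5,6,8,12,13,14}
'c' @ 4: {7,9,10,15}  (accept∈set)
'a' @ 5: {7,11}  (accept∈set)
final: {7,11}; accept 7 in set

Answer: ACCEPT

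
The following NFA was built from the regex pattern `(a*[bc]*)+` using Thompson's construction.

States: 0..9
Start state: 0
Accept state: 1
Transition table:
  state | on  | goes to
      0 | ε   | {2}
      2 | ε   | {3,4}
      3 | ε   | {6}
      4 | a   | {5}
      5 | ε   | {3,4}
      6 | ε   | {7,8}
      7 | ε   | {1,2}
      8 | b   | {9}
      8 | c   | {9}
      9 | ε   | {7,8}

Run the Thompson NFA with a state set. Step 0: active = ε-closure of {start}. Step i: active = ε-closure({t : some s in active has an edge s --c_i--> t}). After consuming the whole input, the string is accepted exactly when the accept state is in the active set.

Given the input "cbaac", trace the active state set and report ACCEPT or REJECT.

S₀ = ε-closure({0}) = {0,1,2,3,4,6,7,8}
'c' @ 1: {1,2,3,4,6,7,8,9}  ✓accept
'b' @ 2: {1,2,3,4,6,7,8,9}  ✓accept
'a' @ 3: {1,2,3,4,5,6,7,8}  ✓accept
'a' @ 4: {1,2,3,4,5,6,7,8}  ✓accept
'c' @ 5: {1,2,3,4,6,7,8,9}  ✓accept
end set {1,2,3,4,6,7,8,9} — state 1 in

Answer: ACCEPT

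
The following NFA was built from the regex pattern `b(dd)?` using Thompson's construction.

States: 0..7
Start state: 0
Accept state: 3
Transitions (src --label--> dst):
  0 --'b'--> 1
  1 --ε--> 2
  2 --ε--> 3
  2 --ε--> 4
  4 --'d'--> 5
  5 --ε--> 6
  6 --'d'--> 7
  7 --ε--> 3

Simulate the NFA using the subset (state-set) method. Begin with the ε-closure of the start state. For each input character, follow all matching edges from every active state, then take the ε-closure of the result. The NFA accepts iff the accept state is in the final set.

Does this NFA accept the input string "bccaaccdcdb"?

Answer: REJECT

Steps:
S₀ = ε-closure({0}) = {0}
'b' @ 1: {1,2,3,4}  (accept∈set)
'c' @ 2: {}  — state set empty
rest 'caaccdcdb' ignored (set empty)
after full input: {}  (accept=3 not in)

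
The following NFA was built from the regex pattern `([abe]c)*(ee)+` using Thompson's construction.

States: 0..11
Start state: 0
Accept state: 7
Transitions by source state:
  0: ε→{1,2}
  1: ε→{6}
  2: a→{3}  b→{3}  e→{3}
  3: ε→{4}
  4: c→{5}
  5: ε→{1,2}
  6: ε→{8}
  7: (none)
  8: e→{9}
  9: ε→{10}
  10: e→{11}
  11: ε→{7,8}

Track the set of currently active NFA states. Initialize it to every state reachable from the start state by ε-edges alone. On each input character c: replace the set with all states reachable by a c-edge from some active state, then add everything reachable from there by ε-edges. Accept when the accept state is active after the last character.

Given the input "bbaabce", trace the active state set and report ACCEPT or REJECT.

Answer: REJECT

Trace:
initial (ε-close {0}): {0,1,2,6,8}
'b' @ 1: {3,4}
'b' @ 2: {}  — no active states
rest 'aabce' ignored (set empty)
final: {}; accept 7 not in set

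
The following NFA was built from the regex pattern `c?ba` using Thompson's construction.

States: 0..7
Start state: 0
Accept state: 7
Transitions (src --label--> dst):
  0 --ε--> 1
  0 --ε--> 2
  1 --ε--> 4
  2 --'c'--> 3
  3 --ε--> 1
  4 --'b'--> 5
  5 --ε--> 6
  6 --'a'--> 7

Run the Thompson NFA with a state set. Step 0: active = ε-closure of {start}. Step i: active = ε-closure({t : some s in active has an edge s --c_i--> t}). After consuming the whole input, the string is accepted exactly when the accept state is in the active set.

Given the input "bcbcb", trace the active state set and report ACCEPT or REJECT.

Answer: REJECT

Derivation:
S₀ = ε-closure({0}) = {0,1,2,4}
'b' @ 1: {5,6}
'c' @ 2: {}  — no active states
rest 'bcb' ignored (set empty)
final: {}; accept 7 not in set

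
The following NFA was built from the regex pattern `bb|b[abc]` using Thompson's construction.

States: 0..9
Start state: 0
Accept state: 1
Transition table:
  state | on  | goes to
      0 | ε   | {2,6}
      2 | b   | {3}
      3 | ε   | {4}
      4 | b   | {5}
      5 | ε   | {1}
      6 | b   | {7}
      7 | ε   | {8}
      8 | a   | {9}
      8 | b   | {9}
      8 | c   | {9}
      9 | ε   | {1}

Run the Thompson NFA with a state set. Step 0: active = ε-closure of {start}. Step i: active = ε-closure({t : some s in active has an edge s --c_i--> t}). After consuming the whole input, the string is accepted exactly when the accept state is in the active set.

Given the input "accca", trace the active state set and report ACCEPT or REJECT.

S₀ = ε-closure({0}) = {0,2,6}
'a' @ 1: {}  — no active states
rest 'ccca' ignored (set empty)
after full input: {}  (accept=1 not in)

Answer: REJECT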